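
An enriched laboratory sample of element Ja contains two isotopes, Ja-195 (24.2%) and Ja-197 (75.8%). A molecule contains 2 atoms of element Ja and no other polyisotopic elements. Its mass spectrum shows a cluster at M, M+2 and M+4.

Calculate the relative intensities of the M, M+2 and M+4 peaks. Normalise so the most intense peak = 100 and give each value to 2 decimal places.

10.19 : 63.85 : 100.00

The 2 Ja atoms are independent, so intensities follow the terms of (0.242 + 0.758)^2.
P(M) = 0.242^2 = 0.058564
P(M+2) = 2 × 0.242^1 × 0.758^1 = 0.366872
P(M+4) = 0.758^2 = 0.574564
The M+4 peak is largest (0.574564); scaling to 100 gives 10.19 : 63.85 : 100.00.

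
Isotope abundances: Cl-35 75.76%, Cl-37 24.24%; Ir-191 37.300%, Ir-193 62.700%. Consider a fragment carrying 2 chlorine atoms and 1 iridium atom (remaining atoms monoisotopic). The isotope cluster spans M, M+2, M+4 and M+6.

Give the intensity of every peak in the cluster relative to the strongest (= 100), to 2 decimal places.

43.09 : 100.00 : 50.76 : 7.41

Chlorine pattern (n=2): 0.57395776 : 0.36728448 : 0.05875776
Iridium pattern (n=1): 0.3730 : 0.6270
Convolve the two distributions (both contribute in 2-u steps):
  M: 0.57395776×0.3730 = 0.214086
  M+2: 0.57395776×0.6270 + 0.36728448×0.3730 = 0.496869
  M+4: 0.36728448×0.6270 + 0.05875776×0.3730 = 0.252204
  M+6: 0.05875776×0.6270 = 0.036841
Scale to base peak (0.496869) = 100: 43.09 : 100.00 : 50.76 : 7.41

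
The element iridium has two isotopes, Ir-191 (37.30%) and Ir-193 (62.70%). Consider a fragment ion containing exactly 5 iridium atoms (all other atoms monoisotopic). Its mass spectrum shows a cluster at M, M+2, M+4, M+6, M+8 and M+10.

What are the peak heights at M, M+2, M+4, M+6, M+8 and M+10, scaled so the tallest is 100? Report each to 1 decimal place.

Expanding (0.3730 + 0.6270)^5:
P(M) = 0.3730^5 = 0.007220
P(M+2) = 5 × 0.3730^4 × 0.6270^1 = 0.060684
P(M+4) = 10 × 0.3730^3 × 0.6270^2 = 0.204015
P(M+6) = 10 × 0.3730^2 × 0.6270^3 = 0.342942
P(M+8) = 5 × 0.3730^1 × 0.6270^4 = 0.288237
P(M+10) = 0.6270^5 = 0.096903
The M+6 peak is largest (0.342942); scaling to 100 gives 2.1 : 17.7 : 59.5 : 100.0 : 84.0 : 28.3.

2.1 : 17.7 : 59.5 : 100.0 : 84.0 : 28.3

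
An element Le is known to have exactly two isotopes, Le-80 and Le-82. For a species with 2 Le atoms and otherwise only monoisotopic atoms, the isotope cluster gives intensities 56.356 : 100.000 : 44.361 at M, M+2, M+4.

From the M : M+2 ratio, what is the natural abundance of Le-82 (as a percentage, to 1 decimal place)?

47.0%

If p is the fraction of Le that is Le-80, then I(M+2)/I(M) = [C(2,1)·p^1·(1−p)] / p^2 = 2·(1−p)/p = 100.000/56.356 = 1.7744
(1−p)/p = 1.7744/2 = 0.8872  ⇒  p = 1/(1 + 0.8872) = 0.5299
Le-80: 53.0%, Le-82: 47.0%.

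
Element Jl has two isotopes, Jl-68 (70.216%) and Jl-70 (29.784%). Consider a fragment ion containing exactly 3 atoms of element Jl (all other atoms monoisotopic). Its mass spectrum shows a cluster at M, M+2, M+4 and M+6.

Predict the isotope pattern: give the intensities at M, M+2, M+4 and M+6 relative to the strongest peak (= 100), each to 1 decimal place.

78.6 : 100.0 : 42.4 : 6.0

Each Jl atom is independently Jl-68 (p = 0.70216) or Jl-70 (q = 0.29784); the cluster is the binomial expansion (p + q)^3.
P(M) = 0.70216^3 = 0.346185
P(M+2) = 3 × 0.70216^2 × 0.29784^1 = 0.440531
P(M+4) = 3 × 0.70216^1 × 0.29784^2 = 0.186863
P(M+6) = 0.29784^3 = 0.026421
The M+2 peak is largest (0.440531); scaling to 100 gives 78.6 : 100.0 : 42.4 : 6.0.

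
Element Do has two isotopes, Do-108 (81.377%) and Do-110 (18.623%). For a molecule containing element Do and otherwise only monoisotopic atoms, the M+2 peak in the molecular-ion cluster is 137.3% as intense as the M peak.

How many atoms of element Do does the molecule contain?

6

With n Do atoms, P(M+2)/P(M) = C(n,1)·p^(n−1)q / p^n = n·q/p = n · 0.18623/0.81377.
n = 1.373 × 0.81377/0.18623 = 6.00 ≈ 6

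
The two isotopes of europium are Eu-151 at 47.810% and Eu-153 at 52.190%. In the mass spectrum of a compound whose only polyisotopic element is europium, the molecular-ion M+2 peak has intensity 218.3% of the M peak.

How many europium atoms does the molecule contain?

2

For n independent Eu atoms, I(M+2)/I(M) = n · (abundance Eu-153) / (abundance Eu-151) = n · 0.52190/0.47810.
n = 2.183 × 0.47810/0.52190 = 2.00 ≈ 2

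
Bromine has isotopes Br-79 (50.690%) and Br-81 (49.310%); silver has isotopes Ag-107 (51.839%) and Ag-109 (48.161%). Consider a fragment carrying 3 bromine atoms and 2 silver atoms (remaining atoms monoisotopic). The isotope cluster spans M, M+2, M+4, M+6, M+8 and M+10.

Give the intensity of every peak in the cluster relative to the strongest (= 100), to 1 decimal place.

11.0 : 52.3 : 100.0 : 95.5 : 45.6 : 8.7

Bromine pattern (n=3): 0.13024674 : 0.3801026 : 0.36975457 : 0.11989609
Silver pattern (n=2): 0.26872819 : 0.49932362 : 0.23194819
Convolve the two distributions (both contribute in 2-u steps):
  M: 0.13024674×0.26872819 = 0.035001
  M+2: 0.13024674×0.49932362 + 0.3801026×0.26872819 = 0.167180
  M+4: 0.13024674×0.23194819 + 0.3801026×0.49932362 + 0.36975457×0.26872819 = 0.319368
  M+6: 0.3801026×0.23194819 + 0.36975457×0.49932362 + 0.11989609×0.26872819 = 0.305011
  M+8: 0.36975457×0.23194819 + 0.11989609×0.49932362 = 0.145631
  M+10: 0.11989609×0.23194819 = 0.027810
Scale to base peak (0.319368) = 100: 11.0 : 52.3 : 100.0 : 95.5 : 45.6 : 8.7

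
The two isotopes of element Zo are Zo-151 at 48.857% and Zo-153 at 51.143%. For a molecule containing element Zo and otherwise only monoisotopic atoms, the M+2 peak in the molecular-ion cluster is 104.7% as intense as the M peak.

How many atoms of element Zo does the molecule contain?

For n independent Zo atoms, I(M+2)/I(M) = n · (abundance Zo-153) / (abundance Zo-151) = n · 0.51143/0.48857.
n = 1.047 × 0.48857/0.51143 = 1.00 ≈ 1

1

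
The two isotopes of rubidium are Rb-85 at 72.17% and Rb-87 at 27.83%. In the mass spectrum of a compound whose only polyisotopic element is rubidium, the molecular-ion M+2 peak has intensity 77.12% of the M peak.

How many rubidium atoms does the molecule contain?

For n independent Rb atoms, I(M+2)/I(M) = n · (abundance Rb-87) / (abundance Rb-85) = n · 0.2783/0.7217.
n = 0.7712 × 0.7217/0.2783 = 2.00 ≈ 2

2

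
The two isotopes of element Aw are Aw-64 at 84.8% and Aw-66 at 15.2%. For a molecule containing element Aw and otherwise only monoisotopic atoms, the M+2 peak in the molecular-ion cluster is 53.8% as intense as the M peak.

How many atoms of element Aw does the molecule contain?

The M+2/M ratio from n Aw atoms is n · q/p = n · 0.152/0.848.
n = 0.538 × 0.848/0.152 = 3.00 ≈ 3

3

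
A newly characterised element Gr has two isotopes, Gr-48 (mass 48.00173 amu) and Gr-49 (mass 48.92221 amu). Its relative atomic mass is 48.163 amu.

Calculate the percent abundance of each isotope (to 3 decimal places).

Gr-48: 82.480%, Gr-49: 17.520%

With x = fraction of Gr-48 (so Gr-49 is 1 − x):
48.00173·x + 48.92221·(1 − x) = 48.163
(48.00173 − 48.92221)·x = 48.163 − 48.92221
x = -0.75921 / -0.92048 = 0.82480 → 82.480% Gr-48, 17.520% Gr-49.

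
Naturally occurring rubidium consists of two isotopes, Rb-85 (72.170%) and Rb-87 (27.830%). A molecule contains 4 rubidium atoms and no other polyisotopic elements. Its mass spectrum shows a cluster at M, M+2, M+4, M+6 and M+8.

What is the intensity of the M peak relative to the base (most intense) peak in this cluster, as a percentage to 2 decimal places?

Term probabilities: M 0.2713, M+2 0.4184, M+4 0.2420, M+6 0.0622, M+8 0.0060. Base peak = M+2.
P(M+2) = C(4,1) × 0.72170^3 × 0.27830^1 = 4 × 0.37589809 × 0.2783 = 0.418450 (base)
P(M) = C(4,0) × 0.72170^4 × 0.27830^0 = 1 × 0.27128565 × 1.0000 = 0.271286
Relative intensity = 0.271286 / 0.418450 × 100 = 64.83

64.83%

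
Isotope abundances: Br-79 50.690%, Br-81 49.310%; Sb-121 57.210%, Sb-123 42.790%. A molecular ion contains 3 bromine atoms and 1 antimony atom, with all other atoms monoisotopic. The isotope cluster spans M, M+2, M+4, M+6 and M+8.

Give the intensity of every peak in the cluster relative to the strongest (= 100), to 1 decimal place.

Bromine pattern (n=3): 0.13024674 : 0.3801026 : 0.36975457 : 0.11989609
Antimony pattern (n=1): 0.5721 : 0.4279
Convolve the two distributions (both contribute in 2-u steps):
  M: 0.13024674×0.5721 = 0.074514
  M+2: 0.13024674×0.4279 + 0.3801026×0.5721 = 0.273189
  M+4: 0.3801026×0.4279 + 0.36975457×0.5721 = 0.374182
  M+6: 0.36975457×0.4279 + 0.11989609×0.5721 = 0.226811
  M+8: 0.11989609×0.4279 = 0.051304
Scale to base peak (0.374182) = 100: 19.9 : 73.0 : 100.0 : 60.6 : 13.7

19.9 : 73.0 : 100.0 : 60.6 : 13.7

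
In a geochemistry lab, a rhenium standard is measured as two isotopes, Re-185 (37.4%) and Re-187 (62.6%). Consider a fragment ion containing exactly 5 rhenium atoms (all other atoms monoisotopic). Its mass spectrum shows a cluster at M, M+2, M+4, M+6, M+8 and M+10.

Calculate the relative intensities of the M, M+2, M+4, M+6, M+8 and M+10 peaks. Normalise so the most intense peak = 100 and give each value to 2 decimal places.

2.13 : 17.85 : 59.74 : 100.00 : 83.69 : 28.02

Expanding (0.374 + 0.626)^5:
P(M) = 0.374^5 = 0.007317
P(M+2) = 5 × 0.374^4 × 0.626^1 = 0.061239
P(M+4) = 10 × 0.374^3 × 0.626^2 = 0.205005
P(M+6) = 10 × 0.374^2 × 0.626^3 = 0.343136
P(M+8) = 5 × 0.374^1 × 0.626^4 = 0.287170
P(M+10) = 0.626^5 = 0.096133
The M+6 peak is largest (0.343136); scaling to 100 gives 2.13 : 17.85 : 59.74 : 100.00 : 83.69 : 28.02.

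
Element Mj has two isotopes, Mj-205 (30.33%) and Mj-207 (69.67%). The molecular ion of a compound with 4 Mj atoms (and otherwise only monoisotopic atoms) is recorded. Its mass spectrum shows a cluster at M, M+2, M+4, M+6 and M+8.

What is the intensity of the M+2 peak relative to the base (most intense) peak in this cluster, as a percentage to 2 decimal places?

Binomial terms of (0.3033 + 0.6967)^4: M 0.0085, M+2 0.0778, M+4 0.2679, M+6 0.4103, M+8 0.2356 → M+6 is the base peak.
P(M+6) = C(4,3) × 0.3033^1 × 0.6967^3 = 4 × 0.3033 × 0.33817183 = 0.410270 (base)
P(M+2) = C(4,1) × 0.3033^3 × 0.6967^1 = 4 × 0.02790084 × 0.6967 = 0.077754
Relative intensity = 0.077754 / 0.410270 × 100 = 18.95

18.95%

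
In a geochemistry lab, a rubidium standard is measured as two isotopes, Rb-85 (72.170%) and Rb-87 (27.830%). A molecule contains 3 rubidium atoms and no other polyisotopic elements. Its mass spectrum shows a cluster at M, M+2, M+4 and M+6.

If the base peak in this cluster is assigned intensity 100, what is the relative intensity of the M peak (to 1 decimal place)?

Binomial terms of (0.72170 + 0.27830)^3: M 0.3759, M+2 0.4349, M+4 0.1677, M+6 0.0216 → M+2 is the base peak.
P(M+2) = C(3,1) × 0.72170^2 × 0.27830^1 = 3 × 0.52085089 × 0.2783 = 0.434858 (base)
P(M) = C(3,0) × 0.72170^3 × 0.27830^0 = 1 × 0.37589809 × 1.0000 = 0.375898
Relative intensity = 0.375898 / 0.434858 × 100 = 86.4

86.4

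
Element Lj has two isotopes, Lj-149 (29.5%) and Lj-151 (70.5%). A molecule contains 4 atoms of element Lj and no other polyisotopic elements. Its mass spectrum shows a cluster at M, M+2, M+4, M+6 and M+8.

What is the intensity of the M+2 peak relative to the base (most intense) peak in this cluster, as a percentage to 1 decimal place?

17.5%

Binomial terms of (0.295 + 0.705)^4: M 0.0076, M+2 0.0724, M+4 0.2595, M+6 0.4135, M+8 0.2470 → M+6 is the base peak.
P(M+6) = C(4,3) × 0.295^1 × 0.705^3 = 4 × 0.2950 × 0.35040263 = 0.413475 (base)
P(M+2) = C(4,1) × 0.295^3 × 0.705^1 = 4 × 0.02567237 × 0.7050 = 0.072396
Relative intensity = 0.072396 / 0.413475 × 100 = 17.5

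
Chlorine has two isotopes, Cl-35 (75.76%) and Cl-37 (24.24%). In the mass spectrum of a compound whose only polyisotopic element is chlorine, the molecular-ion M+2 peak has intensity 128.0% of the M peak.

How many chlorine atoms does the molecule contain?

With n Cl atoms, P(M+2)/P(M) = C(n,1)·p^(n−1)q / p^n = n·q/p = n · 0.2424/0.7576.
n = 1.280 × 0.7576/0.2424 = 4.00 ≈ 4

4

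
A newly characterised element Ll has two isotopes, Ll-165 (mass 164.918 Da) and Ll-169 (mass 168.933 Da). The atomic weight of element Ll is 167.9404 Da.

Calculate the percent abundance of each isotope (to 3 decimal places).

Let x be the fractional abundance of Ll-165; then Ll-169 has abundance 1 − x.
164.918·x + 168.933·(1 − x) = 167.9404
(164.918 − 168.933)·x = 167.9404 − 168.933
x = -0.9926 / -4.015 = 0.24722 → 24.722% Ll-165, 75.278% Ll-169.

Ll-165: 24.722%, Ll-169: 75.278%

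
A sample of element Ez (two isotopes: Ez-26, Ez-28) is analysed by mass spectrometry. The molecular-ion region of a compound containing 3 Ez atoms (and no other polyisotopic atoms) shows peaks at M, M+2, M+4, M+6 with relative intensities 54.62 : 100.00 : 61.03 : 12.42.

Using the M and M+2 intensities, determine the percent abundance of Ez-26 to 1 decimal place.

62.1%

Write p for the Ez-26 fraction. I(M+2)/I(M) = [C(3,1)·p^2·(1−p)] / p^3 = 3·(1−p)/p = 100.00/54.62 = 1.8308
(1−p)/p = 1.8308/3 = 0.6103  ⇒  p = 1/(1 + 0.6103) = 0.6210
Ez-26: 62.1%, Ez-28: 37.9%.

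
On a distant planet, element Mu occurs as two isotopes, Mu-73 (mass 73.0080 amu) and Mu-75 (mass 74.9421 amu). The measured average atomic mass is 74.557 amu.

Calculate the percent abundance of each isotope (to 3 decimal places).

Writing the weighted mean with unknown fraction x of Mu-73:
73.0080·x + 74.9421·(1 − x) = 74.557
(73.0080 − 74.9421)·x = 74.557 − 74.9421
x = -0.3851 / -1.9341 = 0.19911 → 19.911% Mu-73, 80.089% Mu-75.

Mu-73: 19.911%, Mu-75: 80.089%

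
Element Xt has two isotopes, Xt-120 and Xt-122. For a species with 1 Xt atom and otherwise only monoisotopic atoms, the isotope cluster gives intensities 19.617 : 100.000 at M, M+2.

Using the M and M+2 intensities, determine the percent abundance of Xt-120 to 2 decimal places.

16.40%

Write p for the Xt-120 fraction. I(M+2)/I(M) = [C(1,1)·p^0·(1−p)] / p^1 = 1·(1−p)/p = 100.000/19.617 = 5.0976
(1−p)/p = 5.0976/1 = 5.0976  ⇒  p = 1/(1 + 5.0976) = 0.1640
Xt-120: 16.40%, Xt-122: 83.60%.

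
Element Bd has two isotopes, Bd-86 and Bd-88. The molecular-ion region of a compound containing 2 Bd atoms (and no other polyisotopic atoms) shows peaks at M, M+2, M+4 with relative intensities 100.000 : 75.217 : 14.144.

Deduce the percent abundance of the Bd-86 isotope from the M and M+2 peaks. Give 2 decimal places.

Let p = fractional abundance of Bd-86. I(M+2)/I(M) = [C(2,1)·p^1·(1−p)] / p^2 = 2·(1−p)/p = 75.217/100.000 = 0.7522
(1−p)/p = 0.7522/2 = 0.3761  ⇒  p = 1/(1 + 0.3761) = 0.7267
Bd-86: 72.67%, Bd-88: 27.33%.

72.67%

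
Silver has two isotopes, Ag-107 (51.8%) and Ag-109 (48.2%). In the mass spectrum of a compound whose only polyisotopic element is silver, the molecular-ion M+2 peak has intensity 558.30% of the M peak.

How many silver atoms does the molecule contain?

For n independent Ag atoms, I(M+2)/I(M) = n · (abundance Ag-109) / (abundance Ag-107) = n · 0.482/0.518.
n = 5.5830 × 0.518/0.482 = 6.00 ≈ 6

6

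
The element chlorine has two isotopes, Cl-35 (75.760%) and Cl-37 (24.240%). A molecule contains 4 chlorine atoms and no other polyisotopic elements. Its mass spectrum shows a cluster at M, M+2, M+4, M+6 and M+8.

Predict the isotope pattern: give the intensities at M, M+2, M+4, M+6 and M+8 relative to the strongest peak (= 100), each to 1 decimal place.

78.1 : 100.0 : 48.0 : 10.2 : 0.8

The 4 Cl atoms are independent, so intensities follow the terms of (0.75760 + 0.24240)^4.
P(M) = 0.75760^4 = 0.329428
P(M+2) = 4 × 0.75760^3 × 0.24240^1 = 0.421612
P(M+4) = 6 × 0.75760^2 × 0.24240^2 = 0.202347
P(M+6) = 4 × 0.75760^1 × 0.24240^3 = 0.043162
P(M+8) = 0.24240^4 = 0.003452
The M+2 peak is largest (0.421612); scaling to 100 gives 78.1 : 100.0 : 48.0 : 10.2 : 0.8.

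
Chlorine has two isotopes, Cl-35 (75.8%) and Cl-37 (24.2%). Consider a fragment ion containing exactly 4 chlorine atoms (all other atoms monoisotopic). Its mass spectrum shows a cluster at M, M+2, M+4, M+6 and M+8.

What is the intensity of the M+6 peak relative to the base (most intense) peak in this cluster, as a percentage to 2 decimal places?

10.19%

Term probabilities: M 0.3301, M+2 0.4216, M+4 0.2019, M+6 0.0430, M+8 0.0034. Base peak = M+2.
P(M+2) = C(4,1) × 0.758^3 × 0.242^1 = 4 × 0.43551951 × 0.2420 = 0.421583 (base)
P(M+6) = C(4,3) × 0.758^1 × 0.242^3 = 4 × 0.7580 × 0.01417249 = 0.042971
Relative intensity = 0.042971 / 0.421583 × 100 = 10.19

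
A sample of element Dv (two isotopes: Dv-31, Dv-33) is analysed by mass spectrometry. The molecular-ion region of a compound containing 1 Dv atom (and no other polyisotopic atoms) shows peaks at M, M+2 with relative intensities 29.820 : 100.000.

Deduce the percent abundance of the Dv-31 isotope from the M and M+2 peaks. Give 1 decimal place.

If p is the fraction of Dv that is Dv-31, then I(M+2)/I(M) = [C(1,1)·p^0·(1−p)] / p^1 = 1·(1−p)/p = 100.000/29.820 = 3.3535
(1−p)/p = 3.3535/1 = 3.3535  ⇒  p = 1/(1 + 3.3535) = 0.2297
Dv-31: 23.0%, Dv-33: 77.0%.

23.0%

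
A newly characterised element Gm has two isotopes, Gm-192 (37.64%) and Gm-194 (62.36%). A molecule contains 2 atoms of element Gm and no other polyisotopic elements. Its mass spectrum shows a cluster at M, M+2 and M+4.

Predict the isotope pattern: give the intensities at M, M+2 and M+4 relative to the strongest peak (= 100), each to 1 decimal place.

30.2 : 100.0 : 82.8

Each Gm atom is independently Gm-192 (p = 0.3764) or Gm-194 (q = 0.6236); the cluster is the binomial expansion (p + q)^2.
P(M) = 0.3764^2 = 0.141677
P(M+2) = 2 × 0.3764^1 × 0.6236^1 = 0.469446
P(M+4) = 0.6236^2 = 0.388877
The M+2 peak is largest (0.469446); scaling to 100 gives 30.2 : 100.0 : 82.8.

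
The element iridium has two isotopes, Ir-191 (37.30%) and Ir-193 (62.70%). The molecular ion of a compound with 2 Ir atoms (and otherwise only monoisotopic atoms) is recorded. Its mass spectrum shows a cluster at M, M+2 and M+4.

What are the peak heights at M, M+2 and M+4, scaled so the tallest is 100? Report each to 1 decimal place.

29.7 : 100.0 : 84.0

The 2 Ir atoms are independent, so intensities follow the terms of (0.3730 + 0.6270)^2.
P(M) = 0.3730^2 = 0.139129
P(M+2) = 2 × 0.3730^1 × 0.6270^1 = 0.467742
P(M+4) = 0.6270^2 = 0.393129
The M+2 peak is largest (0.467742); scaling to 100 gives 29.7 : 100.0 : 84.0.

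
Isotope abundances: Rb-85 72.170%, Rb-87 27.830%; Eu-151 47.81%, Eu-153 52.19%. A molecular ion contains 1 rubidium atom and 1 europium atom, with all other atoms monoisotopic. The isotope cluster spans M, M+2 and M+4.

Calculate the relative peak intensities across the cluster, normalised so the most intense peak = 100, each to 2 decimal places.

67.69 : 100.00 : 28.50

Rubidium pattern (n=1): 0.7217 : 0.2783
Europium pattern (n=1): 0.4781 : 0.5219
Convolve the two distributions (both contribute in 2-u steps):
  M: 0.7217×0.4781 = 0.345045
  M+2: 0.7217×0.5219 + 0.2783×0.4781 = 0.509710
  M+4: 0.2783×0.5219 = 0.145245
Scale to base peak (0.509710) = 100: 67.69 : 100.00 : 28.50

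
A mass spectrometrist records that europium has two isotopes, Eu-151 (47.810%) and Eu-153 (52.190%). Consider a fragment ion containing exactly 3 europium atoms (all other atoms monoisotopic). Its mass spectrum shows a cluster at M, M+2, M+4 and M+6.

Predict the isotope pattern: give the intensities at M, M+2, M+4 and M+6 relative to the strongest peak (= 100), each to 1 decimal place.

28.0 : 91.6 : 100.0 : 36.4

Each Eu atom is independently Eu-151 (p = 0.47810) or Eu-153 (q = 0.52190); the cluster is the binomial expansion (p + q)^3.
P(M) = 0.47810^3 = 0.109284
P(M+2) = 3 × 0.47810^2 × 0.52190^1 = 0.357887
P(M+4) = 3 × 0.47810^1 × 0.52190^2 = 0.390674
P(M+6) = 0.52190^3 = 0.142155
The M+4 peak is largest (0.390674); scaling to 100 gives 28.0 : 91.6 : 100.0 : 36.4.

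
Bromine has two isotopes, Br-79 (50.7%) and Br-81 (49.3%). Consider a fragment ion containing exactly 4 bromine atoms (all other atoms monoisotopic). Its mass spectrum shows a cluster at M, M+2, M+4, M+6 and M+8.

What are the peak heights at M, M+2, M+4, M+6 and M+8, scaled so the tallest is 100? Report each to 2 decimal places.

17.63 : 68.56 : 100.00 : 64.83 : 15.76

The 4 Br atoms are independent, so intensities follow the terms of (0.507 + 0.493)^4.
P(M) = 0.507^4 = 0.066074
P(M+2) = 4 × 0.507^3 × 0.493^1 = 0.256999
P(M+4) = 6 × 0.507^2 × 0.493^2 = 0.374853
P(M+6) = 4 × 0.507^1 × 0.493^3 = 0.243001
P(M+8) = 0.493^4 = 0.059073
The M+4 peak is largest (0.374853); scaling to 100 gives 17.63 : 68.56 : 100.00 : 64.83 : 15.76.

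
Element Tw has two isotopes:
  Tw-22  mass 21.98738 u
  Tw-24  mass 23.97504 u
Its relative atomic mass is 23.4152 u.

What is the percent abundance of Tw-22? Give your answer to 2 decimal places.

Let x be the fractional abundance of Tw-22; then Tw-24 has abundance 1 − x.
21.98738·x + 23.97504·(1 − x) = 23.4152
(21.98738 − 23.97504)·x = 23.4152 − 23.97504
x = -0.55984 / -1.98766 = 0.28166 → 28.17% Tw-22, 71.83% Tw-24.

28.17%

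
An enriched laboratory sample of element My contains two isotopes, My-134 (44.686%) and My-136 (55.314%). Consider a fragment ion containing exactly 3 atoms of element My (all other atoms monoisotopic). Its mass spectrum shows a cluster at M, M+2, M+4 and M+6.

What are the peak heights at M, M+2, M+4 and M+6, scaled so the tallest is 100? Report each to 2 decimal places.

21.75 : 80.79 : 100.00 : 41.26

The 3 My atoms are independent, so intensities follow the terms of (0.44686 + 0.55314)^3.
P(M) = 0.44686^3 = 0.089231
P(M+2) = 3 × 0.44686^2 × 0.55314^1 = 0.331359
P(M+4) = 3 × 0.44686^1 × 0.55314^2 = 0.410169
P(M+6) = 0.55314^3 = 0.169241
The M+4 peak is largest (0.410169); scaling to 100 gives 21.75 : 80.79 : 100.00 : 41.26.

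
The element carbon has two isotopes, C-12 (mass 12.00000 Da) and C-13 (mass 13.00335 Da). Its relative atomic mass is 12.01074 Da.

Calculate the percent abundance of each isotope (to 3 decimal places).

With x = fraction of C-12 (so C-13 is 1 − x):
12.00000·x + 13.00335·(1 − x) = 12.01074
(12.00000 − 13.00335)·x = 12.01074 − 13.00335
x = -0.99261 / -1.00335 = 0.98930 → 98.930% C-12, 1.070% C-13.

C-12: 98.930%, C-13: 1.070%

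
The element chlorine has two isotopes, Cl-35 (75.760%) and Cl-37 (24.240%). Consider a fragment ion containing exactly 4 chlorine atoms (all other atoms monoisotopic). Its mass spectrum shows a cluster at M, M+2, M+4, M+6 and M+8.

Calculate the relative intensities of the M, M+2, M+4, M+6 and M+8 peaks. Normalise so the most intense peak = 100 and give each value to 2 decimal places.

78.14 : 100.00 : 47.99 : 10.24 : 0.82

Each Cl atom is independently Cl-35 (p = 0.75760) or Cl-37 (q = 0.24240); the cluster is the binomial expansion (p + q)^4.
P(M) = 0.75760^4 = 0.329428
P(M+2) = 4 × 0.75760^3 × 0.24240^1 = 0.421612
P(M+4) = 6 × 0.75760^2 × 0.24240^2 = 0.202347
P(M+6) = 4 × 0.75760^1 × 0.24240^3 = 0.043162
P(M+8) = 0.24240^4 = 0.003452
The M+2 peak is largest (0.421612); scaling to 100 gives 78.14 : 100.00 : 47.99 : 10.24 : 0.82.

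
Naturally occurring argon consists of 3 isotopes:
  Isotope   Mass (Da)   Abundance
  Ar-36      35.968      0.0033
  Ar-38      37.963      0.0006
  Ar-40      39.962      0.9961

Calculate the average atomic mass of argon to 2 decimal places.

39.95 Da

Ar = Σ fᵢ·mᵢ = 0.0033 × 35.968 + 0.0006 × 37.963 + 0.9961 × 39.962
= 0.1187 + 0.0228 + 39.8061 = 39.9476 Da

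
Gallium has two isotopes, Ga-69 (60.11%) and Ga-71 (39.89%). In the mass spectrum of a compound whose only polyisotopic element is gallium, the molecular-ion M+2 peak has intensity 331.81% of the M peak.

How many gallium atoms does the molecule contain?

The M+2/M ratio from n Ga atoms is n · q/p = n · 0.3989/0.6011.
n = 3.3181 × 0.6011/0.3989 = 5.00 ≈ 5

5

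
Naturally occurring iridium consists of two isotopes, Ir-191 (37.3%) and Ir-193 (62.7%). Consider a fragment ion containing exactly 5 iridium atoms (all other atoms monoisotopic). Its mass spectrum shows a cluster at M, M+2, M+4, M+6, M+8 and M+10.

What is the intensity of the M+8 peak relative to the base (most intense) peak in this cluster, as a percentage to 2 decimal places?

84.05%

Binomial terms of (0.373 + 0.627)^5: M 0.0072, M+2 0.0607, M+4 0.2040, M+6 0.3429, M+8 0.2882, M+10 0.0969 → M+6 is the base peak.
P(M+6) = C(5,3) × 0.373^2 × 0.627^3 = 10 × 0.139129 × 0.24649188 = 0.342942 (base)
P(M+8) = C(5,4) × 0.373^1 × 0.627^4 = 5 × 0.3730 × 0.15455041 = 0.288237
Relative intensity = 0.288237 / 0.342942 × 100 = 84.05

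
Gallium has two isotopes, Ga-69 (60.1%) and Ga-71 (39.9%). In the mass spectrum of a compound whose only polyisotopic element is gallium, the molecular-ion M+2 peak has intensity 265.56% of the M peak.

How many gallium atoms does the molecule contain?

The M+2/M ratio from n Ga atoms is n · q/p = n · 0.399/0.601.
n = 2.6556 × 0.601/0.399 = 4.00 ≈ 4

4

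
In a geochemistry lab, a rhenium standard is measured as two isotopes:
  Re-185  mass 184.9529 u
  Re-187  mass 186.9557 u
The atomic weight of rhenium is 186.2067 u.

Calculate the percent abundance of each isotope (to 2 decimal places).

Re-185: 37.40%, Re-187: 62.60%

Let x be the fractional abundance of Re-185; then Re-187 has abundance 1 − x.
184.9529·x + 186.9557·(1 − x) = 186.2067
(184.9529 − 186.9557)·x = 186.2067 − 186.9557
x = -0.7490 / -2.0028 = 0.37398 → 37.40% Re-185, 62.60% Re-187.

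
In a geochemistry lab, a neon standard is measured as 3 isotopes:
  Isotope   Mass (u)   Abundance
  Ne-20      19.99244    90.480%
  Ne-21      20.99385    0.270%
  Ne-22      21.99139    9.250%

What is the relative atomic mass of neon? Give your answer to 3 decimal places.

Ar = Σ fᵢ·mᵢ = 0.90480 × 19.99244 + 0.00270 × 20.99385 + 0.09250 × 21.99139
= 18.089160 + 0.056683 + 2.034204 = 20.180047 u

20.180 u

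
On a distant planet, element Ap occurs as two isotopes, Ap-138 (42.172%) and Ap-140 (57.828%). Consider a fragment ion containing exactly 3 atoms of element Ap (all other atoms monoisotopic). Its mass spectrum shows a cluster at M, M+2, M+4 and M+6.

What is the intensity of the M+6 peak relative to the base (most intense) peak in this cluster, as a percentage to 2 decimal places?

45.71%

(0.42172 + 0.57828)^3 gives M 0.0750, M+2 0.3085, M+4 0.4231, M+6 0.1934; the largest is M+4.
P(M+4) = C(3,2) × 0.42172^1 × 0.57828^2 = 3 × 0.42172 × 0.33440776 = 0.423079 (base)
P(M+6) = C(3,3) × 0.42172^0 × 0.57828^3 = 1 × 1.0000 × 0.19338132 = 0.193381
Relative intensity = 0.193381 / 0.423079 × 100 = 45.71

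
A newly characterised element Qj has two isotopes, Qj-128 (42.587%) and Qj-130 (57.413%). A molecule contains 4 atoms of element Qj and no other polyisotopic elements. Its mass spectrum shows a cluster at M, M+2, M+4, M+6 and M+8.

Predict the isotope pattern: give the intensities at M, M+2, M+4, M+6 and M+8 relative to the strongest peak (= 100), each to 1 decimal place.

9.2 : 49.5 : 100.0 : 89.9 : 30.3

Expanding (0.42587 + 0.57413)^4:
P(M) = 0.42587^4 = 0.032893
P(M+2) = 4 × 0.42587^3 × 0.57413^1 = 0.177379
P(M+4) = 6 × 0.42587^2 × 0.57413^2 = 0.358695
P(M+6) = 4 × 0.42587^1 × 0.57413^3 = 0.322380
P(M+8) = 0.57413^4 = 0.108653
The M+4 peak is largest (0.358695); scaling to 100 gives 9.2 : 49.5 : 100.0 : 89.9 : 30.3.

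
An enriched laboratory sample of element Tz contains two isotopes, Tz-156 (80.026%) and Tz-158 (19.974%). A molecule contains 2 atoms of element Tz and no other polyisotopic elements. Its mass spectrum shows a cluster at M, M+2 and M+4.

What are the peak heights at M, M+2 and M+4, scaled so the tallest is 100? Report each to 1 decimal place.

The 2 Tz atoms are independent, so intensities follow the terms of (0.80026 + 0.19974)^2.
P(M) = 0.80026^2 = 0.640416
P(M+2) = 2 × 0.80026^1 × 0.19974^1 = 0.319688
P(M+4) = 0.19974^2 = 0.039896
The M peak is largest (0.640416); scaling to 100 gives 100.0 : 49.9 : 6.2.

100.0 : 49.9 : 6.2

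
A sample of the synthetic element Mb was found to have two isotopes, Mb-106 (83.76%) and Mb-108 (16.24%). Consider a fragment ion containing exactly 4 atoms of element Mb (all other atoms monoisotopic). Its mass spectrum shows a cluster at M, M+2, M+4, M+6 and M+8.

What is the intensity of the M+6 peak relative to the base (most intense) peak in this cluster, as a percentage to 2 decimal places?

Term probabilities: M 0.4922, M+2 0.3817, M+4 0.1110, M+6 0.0144, M+8 0.0007. Base peak = M.
P(M) = C(4,0) × 0.8376^4 × 0.1624^0 = 1 × 0.49220574 × 1.0000 = 0.492206 (base)
P(M+6) = C(4,3) × 0.8376^1 × 0.1624^3 = 4 × 0.8376 × 0.0042831 = 0.014350
Relative intensity = 0.014350 / 0.492206 × 100 = 2.92

2.92%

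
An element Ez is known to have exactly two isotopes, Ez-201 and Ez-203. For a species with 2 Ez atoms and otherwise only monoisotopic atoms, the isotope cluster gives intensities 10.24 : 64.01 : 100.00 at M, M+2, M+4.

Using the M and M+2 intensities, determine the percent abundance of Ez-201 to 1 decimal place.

If p is the fraction of Ez that is Ez-201, then I(M+2)/I(M) = [C(2,1)·p^1·(1−p)] / p^2 = 2·(1−p)/p = 64.01/10.24 = 6.2510
(1−p)/p = 6.2510/2 = 3.1255  ⇒  p = 1/(1 + 3.1255) = 0.2424
Ez-201: 24.2%, Ez-203: 75.8%.

24.2%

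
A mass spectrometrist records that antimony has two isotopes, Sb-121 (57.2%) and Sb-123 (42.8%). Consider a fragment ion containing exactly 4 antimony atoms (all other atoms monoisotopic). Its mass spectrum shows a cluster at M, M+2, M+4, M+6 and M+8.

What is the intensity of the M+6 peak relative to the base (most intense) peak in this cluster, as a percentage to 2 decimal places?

49.88%

Binomial terms of (0.572 + 0.428)^4: M 0.1070, M+2 0.3204, M+4 0.3596, M+6 0.1794, M+8 0.0336 → M+4 is the base peak.
P(M+4) = C(4,2) × 0.572^2 × 0.428^2 = 6 × 0.327184 × 0.183184 = 0.359609 (base)
P(M+6) = C(4,3) × 0.572^1 × 0.428^3 = 4 × 0.5720 × 0.07840275 = 0.179385
Relative intensity = 0.179385 / 0.359609 × 100 = 49.88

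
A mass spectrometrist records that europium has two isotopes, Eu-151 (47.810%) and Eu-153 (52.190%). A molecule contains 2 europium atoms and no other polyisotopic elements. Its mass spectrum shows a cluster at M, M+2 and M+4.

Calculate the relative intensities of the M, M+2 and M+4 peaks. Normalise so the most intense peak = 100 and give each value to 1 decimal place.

The 2 Eu atoms are independent, so intensities follow the terms of (0.47810 + 0.52190)^2.
P(M) = 0.47810^2 = 0.228580
P(M+2) = 2 × 0.47810^1 × 0.52190^1 = 0.499041
P(M+4) = 0.52190^2 = 0.272380
The M+2 peak is largest (0.499041); scaling to 100 gives 45.8 : 100.0 : 54.6.

45.8 : 100.0 : 54.6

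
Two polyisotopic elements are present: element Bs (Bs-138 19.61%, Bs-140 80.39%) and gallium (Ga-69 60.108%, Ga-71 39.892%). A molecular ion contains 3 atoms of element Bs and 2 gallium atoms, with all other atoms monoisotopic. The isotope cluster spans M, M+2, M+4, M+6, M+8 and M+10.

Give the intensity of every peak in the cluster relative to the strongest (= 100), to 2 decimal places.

Element Bs pattern (n=3): 0.00754107 : 0.09274243 : 0.38019194 : 0.51952456
Gallium pattern (n=2): 0.36129717 : 0.47956567 : 0.15913717
Convolve the two distributions (both contribute in 2-u steps):
  M: 0.00754107×0.36129717 = 0.002725
  M+2: 0.00754107×0.47956567 + 0.09274243×0.36129717 = 0.037124
  M+4: 0.00754107×0.15913717 + 0.09274243×0.47956567 + 0.38019194×0.36129717 = 0.183038
  M+6: 0.09274243×0.15913717 + 0.38019194×0.47956567 + 0.51952456×0.36129717 = 0.384789
  M+8: 0.38019194×0.15913717 + 0.51952456×0.47956567 = 0.309649
  M+10: 0.51952456×0.15913717 = 0.082676
Scale to base peak (0.384789) = 100: 0.71 : 9.65 : 47.57 : 100.00 : 80.47 : 21.49

0.71 : 9.65 : 47.57 : 100.00 : 80.47 : 21.49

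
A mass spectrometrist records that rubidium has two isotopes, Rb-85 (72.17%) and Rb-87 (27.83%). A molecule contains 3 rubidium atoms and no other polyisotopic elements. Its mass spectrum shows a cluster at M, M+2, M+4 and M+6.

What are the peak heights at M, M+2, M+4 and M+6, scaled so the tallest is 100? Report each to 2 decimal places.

86.44 : 100.00 : 38.56 : 4.96

Expanding (0.7217 + 0.2783)^3:
P(M) = 0.7217^3 = 0.375898
P(M+2) = 3 × 0.7217^2 × 0.2783^1 = 0.434858
P(M+4) = 3 × 0.7217^1 × 0.2783^2 = 0.167689
P(M+6) = 0.2783^3 = 0.021555
The M+2 peak is largest (0.434858); scaling to 100 gives 86.44 : 100.00 : 38.56 : 4.96.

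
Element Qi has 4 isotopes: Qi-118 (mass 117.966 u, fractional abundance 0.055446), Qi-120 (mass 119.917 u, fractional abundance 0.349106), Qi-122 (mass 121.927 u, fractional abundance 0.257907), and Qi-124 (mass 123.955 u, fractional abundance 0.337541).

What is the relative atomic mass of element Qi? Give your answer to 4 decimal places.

Average mass = Σ (abundance × isotope mass) = 0.055446 × 117.966 + 0.349106 × 119.917 + 0.257907 × 121.927 + 0.337541 × 123.955
= 6.54074 + 41.86374 + 31.44583 + 41.83989 = 121.69020 u

121.6902 u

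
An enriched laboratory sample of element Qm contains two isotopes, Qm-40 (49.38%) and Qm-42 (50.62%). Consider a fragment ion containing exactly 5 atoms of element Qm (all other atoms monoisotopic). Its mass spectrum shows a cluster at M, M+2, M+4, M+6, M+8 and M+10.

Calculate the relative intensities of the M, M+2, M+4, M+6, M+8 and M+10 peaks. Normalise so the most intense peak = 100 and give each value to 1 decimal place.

Each Qm atom is independently Qm-40 (p = 0.4938) or Qm-42 (q = 0.5062); the cluster is the binomial expansion (p + q)^5.
P(M) = 0.4938^5 = 0.029360
P(M+2) = 5 × 0.4938^4 × 0.5062^1 = 0.150486
P(M+4) = 10 × 0.4938^3 × 0.5062^2 = 0.308530
P(M+6) = 10 × 0.4938^2 × 0.5062^3 = 0.316278
P(M+8) = 5 × 0.4938^1 × 0.5062^4 = 0.162110
P(M+10) = 0.5062^5 = 0.033236
The M+6 peak is largest (0.316278); scaling to 100 gives 9.3 : 47.6 : 97.6 : 100.0 : 51.3 : 10.5.

9.3 : 47.6 : 97.6 : 100.0 : 51.3 : 10.5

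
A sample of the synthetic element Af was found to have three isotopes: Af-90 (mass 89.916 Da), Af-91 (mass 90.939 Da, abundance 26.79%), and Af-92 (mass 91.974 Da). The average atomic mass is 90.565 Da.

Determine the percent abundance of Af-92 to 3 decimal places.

Let x and y be the fractions of Af-90 and Af-92. Then x + y = 1 − 0.2679 = 0.7321 and 89.916x + 91.974y = 90.565 − 0.2679×90.939 = 66.2024419.
Substituting: 89.916x + 91.974(0.7321 − x) = 66.2024419
(89.916 − 91.974)x = -1.1317235  ⇒  x = 0.54991, y = 0.18219
Af-90: 54.991%, Af-92: 18.219%.

18.219%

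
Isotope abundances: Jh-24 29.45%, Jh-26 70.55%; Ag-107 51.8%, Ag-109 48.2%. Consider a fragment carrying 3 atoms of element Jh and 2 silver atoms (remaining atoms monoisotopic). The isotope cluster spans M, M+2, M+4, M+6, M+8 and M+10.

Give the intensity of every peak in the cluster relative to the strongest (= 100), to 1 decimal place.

1.9 : 17.4 : 60.5 : 100.0 : 77.9 : 22.9

Element Jh pattern (n=3): 0.02554206 : 0.18356457 : 0.43974468 : 0.35114869
Silver pattern (n=2): 0.268324 : 0.499352 : 0.232324
Convolve the two distributions (both contribute in 2-u steps):
  M: 0.02554206×0.268324 = 0.006854
  M+2: 0.02554206×0.499352 + 0.18356457×0.268324 = 0.062009
  M+4: 0.02554206×0.232324 + 0.18356457×0.499352 + 0.43974468×0.268324 = 0.215591
  M+6: 0.18356457×0.232324 + 0.43974468×0.499352 + 0.35114869×0.268324 = 0.356455
  M+8: 0.43974468×0.232324 + 0.35114869×0.499352 = 0.277510
  M+10: 0.35114869×0.232324 = 0.081580
Scale to base peak (0.356455) = 100: 1.9 : 17.4 : 60.5 : 100.0 : 77.9 : 22.9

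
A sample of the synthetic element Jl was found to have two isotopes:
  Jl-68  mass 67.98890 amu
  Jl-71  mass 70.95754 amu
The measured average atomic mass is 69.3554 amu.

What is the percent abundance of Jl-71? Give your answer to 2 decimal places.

With x = fraction of Jl-68 (so Jl-71 is 1 − x):
67.98890·x + 70.95754·(1 − x) = 69.3554
(67.98890 − 70.95754)·x = 69.3554 − 70.95754
x = -1.60214 / -2.96864 = 0.53969 → 53.97% Jl-68, 46.03% Jl-71.

46.03%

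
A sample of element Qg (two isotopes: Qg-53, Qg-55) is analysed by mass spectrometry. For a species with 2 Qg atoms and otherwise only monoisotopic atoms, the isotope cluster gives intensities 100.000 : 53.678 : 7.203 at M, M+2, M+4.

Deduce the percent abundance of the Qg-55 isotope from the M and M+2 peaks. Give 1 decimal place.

Let p = fractional abundance of Qg-53. I(M+2)/I(M) = [C(2,1)·p^1·(1−p)] / p^2 = 2·(1−p)/p = 53.678/100.000 = 0.5368
(1−p)/p = 0.5368/2 = 0.2684  ⇒  p = 1/(1 + 0.2684) = 0.7884
Qg-53: 78.8%, Qg-55: 21.2%.

21.2%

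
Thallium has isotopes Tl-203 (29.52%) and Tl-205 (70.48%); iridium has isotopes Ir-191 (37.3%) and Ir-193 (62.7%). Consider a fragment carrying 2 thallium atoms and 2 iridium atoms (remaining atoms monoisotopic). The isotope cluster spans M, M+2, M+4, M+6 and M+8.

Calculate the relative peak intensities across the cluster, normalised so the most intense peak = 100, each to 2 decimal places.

Thallium pattern (n=2): 0.08714304 : 0.41611392 : 0.49674304
Iridium pattern (n=2): 0.139129 : 0.467742 : 0.393129
Convolve the two distributions (both contribute in 2-u steps):
  M: 0.08714304×0.139129 = 0.012124
  M+2: 0.08714304×0.467742 + 0.41611392×0.139129 = 0.098654
  M+4: 0.08714304×0.393129 + 0.41611392×0.467742 + 0.49674304×0.139129 = 0.298004
  M+6: 0.41611392×0.393129 + 0.49674304×0.467742 = 0.395934
  M+8: 0.49674304×0.393129 = 0.195284
Scale to base peak (0.395934) = 100: 3.06 : 24.92 : 75.27 : 100.00 : 49.32

3.06 : 24.92 : 75.27 : 100.00 : 49.32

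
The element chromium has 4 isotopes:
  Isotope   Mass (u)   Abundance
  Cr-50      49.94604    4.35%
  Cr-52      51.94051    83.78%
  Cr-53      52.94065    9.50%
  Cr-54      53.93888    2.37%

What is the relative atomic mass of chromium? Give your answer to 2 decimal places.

Average mass = Σ (abundance × isotope mass) = 0.0435 × 49.94604 + 0.8378 × 51.94051 + 0.0950 × 52.94065 + 0.0237 × 53.93888
= 2.172653 + 43.515759 + 5.029362 + 1.278351 = 51.996125 u

52.00 u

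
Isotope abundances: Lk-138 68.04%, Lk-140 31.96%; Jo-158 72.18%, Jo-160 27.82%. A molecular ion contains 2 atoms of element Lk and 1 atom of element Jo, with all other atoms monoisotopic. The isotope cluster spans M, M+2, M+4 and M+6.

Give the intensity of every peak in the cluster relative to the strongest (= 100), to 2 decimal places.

Element Lk pattern (n=2): 0.46294416 : 0.43491168 : 0.10214416
Element Jo pattern (n=1): 0.7218 : 0.2782
Convolve the two distributions (both contribute in 2-u steps):
  M: 0.46294416×0.7218 = 0.334153
  M+2: 0.46294416×0.2782 + 0.43491168×0.7218 = 0.442710
  M+4: 0.43491168×0.2782 + 0.10214416×0.7218 = 0.194720
  M+6: 0.10214416×0.2782 = 0.028417
Scale to base peak (0.442710) = 100: 75.48 : 100.00 : 43.98 : 6.42

75.48 : 100.00 : 43.98 : 6.42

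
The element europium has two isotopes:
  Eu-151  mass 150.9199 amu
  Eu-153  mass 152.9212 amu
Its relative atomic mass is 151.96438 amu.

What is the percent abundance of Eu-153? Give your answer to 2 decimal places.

Writing the weighted mean with unknown fraction x of Eu-151:
150.9199·x + 152.9212·(1 − x) = 151.96438
(150.9199 − 152.9212)·x = 151.96438 − 152.9212
x = -0.95682 / -2.0013 = 0.47810 → 47.81% Eu-151, 52.19% Eu-153.

52.19%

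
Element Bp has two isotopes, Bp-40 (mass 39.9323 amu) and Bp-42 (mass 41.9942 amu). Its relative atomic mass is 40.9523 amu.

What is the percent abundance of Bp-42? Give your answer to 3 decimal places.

49.469%

With x = fraction of Bp-40 (so Bp-42 is 1 − x):
39.9323·x + 41.9942·(1 − x) = 40.9523
(39.9323 − 41.9942)·x = 40.9523 − 41.9942
x = -1.0419 / -2.0619 = 0.50531 → 50.531% Bp-40, 49.469% Bp-42.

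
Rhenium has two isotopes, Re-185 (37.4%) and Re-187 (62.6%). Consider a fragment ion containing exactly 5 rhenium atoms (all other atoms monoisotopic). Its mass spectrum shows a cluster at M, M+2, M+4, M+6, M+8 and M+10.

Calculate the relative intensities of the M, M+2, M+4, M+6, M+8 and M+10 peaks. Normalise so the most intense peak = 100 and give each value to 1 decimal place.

2.1 : 17.8 : 59.7 : 100.0 : 83.7 : 28.0

Each Re atom is independently Re-185 (p = 0.374) or Re-187 (q = 0.626); the cluster is the binomial expansion (p + q)^5.
P(M) = 0.374^5 = 0.007317
P(M+2) = 5 × 0.374^4 × 0.626^1 = 0.061239
P(M+4) = 10 × 0.374^3 × 0.626^2 = 0.205005
P(M+6) = 10 × 0.374^2 × 0.626^3 = 0.343136
P(M+8) = 5 × 0.374^1 × 0.626^4 = 0.287170
P(M+10) = 0.626^5 = 0.096133
The M+6 peak is largest (0.343136); scaling to 100 gives 2.1 : 17.8 : 59.7 : 100.0 : 83.7 : 28.0.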